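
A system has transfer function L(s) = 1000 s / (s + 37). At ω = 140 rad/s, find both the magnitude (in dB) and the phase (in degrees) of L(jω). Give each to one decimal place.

|j140| = 140
|j140 + 37| = √(140² + 37²) = 144.8
|L(j140)| = 1000 × 140 / 144.8 = 966.81
20 log₁₀(966.81) = 59.71 dB
∠(j140) = 90.00°
∠(j140 + 37) = arctan(140/37) = 75.20°
∠L(j140) = 90.00° − 75.20° = 14.80°

|L| = 59.7 dB, ∠L = 14.8 deg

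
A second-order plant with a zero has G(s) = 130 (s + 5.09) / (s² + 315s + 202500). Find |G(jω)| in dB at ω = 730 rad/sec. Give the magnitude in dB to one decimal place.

|j730 + 5.09| = √(730² + 5.09²) = 730
|(j730)² + 315(j730) + 202500| = |-3.304e+05 + j2.2995e+05| = 4.025e+05
|G(j730)| = 130 × 730 / 4.025e+05 = 0.23576
20 log₁₀(0.23576) = -12.55 dB

-12.6 dB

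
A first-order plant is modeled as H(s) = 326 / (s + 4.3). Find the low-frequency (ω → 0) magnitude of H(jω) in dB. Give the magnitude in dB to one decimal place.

37.6 dB

H(0) = 326 / 4.3 = 75.814
20 log₁₀(75.814) = 37.59 dB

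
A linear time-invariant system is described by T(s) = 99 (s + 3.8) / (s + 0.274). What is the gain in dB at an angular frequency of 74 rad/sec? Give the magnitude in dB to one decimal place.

39.9 dB

|j74 + 3.8| = √(74² + 3.8²) = 74.1
|j74 + 0.274| = √(74² + 0.274²) = 74
|T(j74)| = 99 × 74.1 / 74 = 99.13
20 log₁₀(99.13) = 39.92 dB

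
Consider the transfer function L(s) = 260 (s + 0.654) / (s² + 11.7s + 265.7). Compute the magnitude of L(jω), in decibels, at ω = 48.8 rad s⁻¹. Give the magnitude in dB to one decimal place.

15.3 dB

|j48.8 + 0.654| = √(48.8² + 0.654²) = 48.8
|(j48.8)² + 11.7(j48.8) + 265.7| = |-2115.7 + j570.96| = 2191
|L(j48.8)| = 260 × 48.8 / 2191 = 5.7904
20 log₁₀(5.7904) = 15.25 dB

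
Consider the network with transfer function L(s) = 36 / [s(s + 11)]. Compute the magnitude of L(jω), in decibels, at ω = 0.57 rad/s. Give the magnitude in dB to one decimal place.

|j0.57 + 11| = √(0.57² + 11²) = 11.01
|j0.57| = 0.57
|L(j0.57)| = 36 / (11.01 × 0.57) = 5.7339
20 log₁₀(5.7339) = 15.17 dB

15.2 dB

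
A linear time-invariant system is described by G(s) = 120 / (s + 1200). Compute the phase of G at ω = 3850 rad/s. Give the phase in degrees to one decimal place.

-72.7°

∠(j3850 + 1200) = arctan(3850/1200) = 72.69°
∠G(j3850) = −72.69° = -72.69°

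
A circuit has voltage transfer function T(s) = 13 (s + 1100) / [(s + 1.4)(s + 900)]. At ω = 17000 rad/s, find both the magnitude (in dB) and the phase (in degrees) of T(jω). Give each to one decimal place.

|j17000 + 1100| = √(17000² + 1100²) = 1.704e+04
|j17000 + 1.4| = √(17000² + 1.4²) = 1.7e+04
|j17000 + 900| = √(17000² + 900²) = 1.702e+04
|T(j17000)| = 13 × 1.704e+04 / (1.7e+04 × 1.702e+04) = 0.00076523
20 log₁₀(0.00076523) = -62.32 dB
∠(j17000 + 1100) = arctan(17000/1100) = 86.30°
∠(j17000 + 1.4) = arctan(17000/1.4) = 90.00°
∠(j17000 + 900) = arctan(17000/900) = 86.97°
∠T(j17000) = 86.30° − (90.00° + 86.97°) = -90.67°

|T| = -62.3 dB, ∠T = -90.7°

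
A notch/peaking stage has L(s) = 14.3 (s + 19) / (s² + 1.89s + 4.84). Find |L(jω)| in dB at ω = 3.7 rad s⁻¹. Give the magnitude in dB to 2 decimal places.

|j3.7 + 19| = √(3.7² + 19²) = 19.36
|(j3.7)² + 1.89(j3.7) + 4.84| = |-8.85 + j6.993| = 11.28
|L(j3.7)| = 14.3 × 19.36 / 11.28 = 24.541
20 log₁₀(24.541) = 27.798 dB

27.80 dB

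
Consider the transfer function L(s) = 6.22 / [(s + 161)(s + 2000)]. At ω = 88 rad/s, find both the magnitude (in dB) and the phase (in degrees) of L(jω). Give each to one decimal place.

|j88 + 161| = √(88² + 161²) = 183.5
|j88 + 2000| = √(88² + 2000²) = 2002
|L(j88)| = 6.22 / (183.5 × 2002) = 1.6934e-05
20 log₁₀(1.6934e-05) = -95.42 dB
∠(j88 + 161) = arctan(88/161) = 28.66°
∠(j88 + 2000) = arctan(88/2000) = 2.52°
∠L(j88) = − (28.66° + 2.52°) = -31.18°

|L| = -95.4 dB, ∠L = -31.2°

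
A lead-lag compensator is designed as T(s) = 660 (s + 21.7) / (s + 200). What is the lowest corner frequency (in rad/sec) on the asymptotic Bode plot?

Break frequencies occur at each pole and zero magnitude: 21.7 rad/sec, 200 rad/sec.
The lowest is 21.7 rad/sec.

21.7 rad/sec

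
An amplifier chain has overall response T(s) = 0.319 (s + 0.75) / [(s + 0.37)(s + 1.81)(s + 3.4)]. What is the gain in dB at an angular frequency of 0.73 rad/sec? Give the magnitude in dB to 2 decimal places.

-24.42 dB

|j0.73 + 0.75| = √(0.73² + 0.75²) = 1.047
|j0.73 + 0.37| = √(0.73² + 0.37²) = 0.8184
|j0.73 + 1.81| = √(0.73² + 1.81²) = 1.952
|j0.73 + 3.4| = √(0.73² + 3.4²) = 3.477
|T(j0.73)| = 0.319 × 1.047 / (0.8184 × 1.952 × 3.477) = 0.060108
20 log₁₀(0.060108) = -24.421 dB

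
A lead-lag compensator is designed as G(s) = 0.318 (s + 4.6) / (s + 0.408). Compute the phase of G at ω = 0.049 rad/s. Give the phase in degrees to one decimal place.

-6.2 deg

∠(j0.049 + 4.6) = arctan(0.049/4.6) = 0.61°
∠(j0.049 + 0.408) = arctan(0.049/0.408) = 6.85°
∠G(j0.049) = 0.61° − 6.85° = -6.24°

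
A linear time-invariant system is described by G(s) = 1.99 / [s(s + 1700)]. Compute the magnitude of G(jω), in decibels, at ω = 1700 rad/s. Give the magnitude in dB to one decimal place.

-126.3 dB

|j1700 + 1700| = √(1700² + 1700²) = 2404
|j1700| = 1700
|G(j1700)| = 1.99 / (2404 × 1700) = 4.869e-07
20 log₁₀(4.869e-07) = -126.25 dB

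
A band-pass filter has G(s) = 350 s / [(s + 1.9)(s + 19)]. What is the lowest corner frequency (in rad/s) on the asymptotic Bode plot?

Break frequencies occur at each pole and zero magnitude: 1.9 rad/s, 19 rad/s.
The lowest is 1.9 rad/s.

1.9 rad/s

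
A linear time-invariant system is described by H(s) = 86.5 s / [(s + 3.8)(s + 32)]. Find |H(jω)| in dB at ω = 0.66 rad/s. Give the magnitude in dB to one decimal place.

-6.7 dB

|j0.66| = 0.66
|j0.66 + 3.8| = √(0.66² + 3.8²) = 3.857
|j0.66 + 32| = √(0.66² + 32²) = 32.01
|H(j0.66)| = 86.5 × 0.66 / (3.857 × 32.01) = 0.46247
20 log₁₀(0.46247) = -6.70 dB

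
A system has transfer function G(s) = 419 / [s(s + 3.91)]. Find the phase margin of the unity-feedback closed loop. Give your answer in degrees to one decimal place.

10.9°

Gain crossover: |G(jω)| = 1 at ω ≈ 20.3 rad/s.
∠G(j20.3) = −90° − arctan(20.3/3.91) ≈ -169.09°
PM = 180° + (-169.09°) = 10.91°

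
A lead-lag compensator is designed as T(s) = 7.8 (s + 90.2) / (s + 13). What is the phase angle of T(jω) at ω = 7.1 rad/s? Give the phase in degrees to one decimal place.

∠(j7.1 + 90.2) = arctan(7.1/90.2) = 4.50°
∠(j7.1 + 13) = arctan(7.1/13) = 28.64°
∠T(j7.1) = 4.50° − 28.64° = -24.14°

-24.1 deg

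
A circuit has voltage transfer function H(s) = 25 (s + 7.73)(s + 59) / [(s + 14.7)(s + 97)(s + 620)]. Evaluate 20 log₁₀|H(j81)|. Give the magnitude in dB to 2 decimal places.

|j81 + 7.73| = √(81² + 7.73²) = 81.37
|j81 + 59| = √(81² + 59²) = 100.2
|j81 + 14.7| = √(81² + 14.7²) = 82.32
|j81 + 97| = √(81² + 97²) = 126.4
|j81 + 620| = √(81² + 620²) = 625.3
|H(j81)| = 25 × 81.37 × 100.2 / (82.32 × 126.4 × 625.3) = 0.031337
20 log₁₀(0.031337) = -30.079 dB

-30.08 dB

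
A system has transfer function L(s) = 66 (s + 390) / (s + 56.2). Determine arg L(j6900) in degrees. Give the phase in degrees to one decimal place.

-2.8°

∠(j6900 + 390) = arctan(6900/390) = 86.76°
∠(j6900 + 56.2) = arctan(6900/56.2) = 89.53°
∠L(j6900) = 86.76° − 89.53° = -2.77°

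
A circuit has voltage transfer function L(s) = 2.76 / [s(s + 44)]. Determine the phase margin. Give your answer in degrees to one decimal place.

Gain crossover: |L(jω)| = 1 at ω ≈ 0.0627 rad s⁻¹.
∠L(j0.0627) = −90° − arctan(0.0627/44) ≈ -90.08°
PM = 180° + (-90.08°) = 89.92°

89.9°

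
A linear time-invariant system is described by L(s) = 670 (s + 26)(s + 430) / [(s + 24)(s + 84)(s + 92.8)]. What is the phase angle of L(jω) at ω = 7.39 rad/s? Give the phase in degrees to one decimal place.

-9.8°

∠(j7.39 + 26) = arctan(7.39/26) = 15.87°
∠(j7.39 + 430) = arctan(7.39/430) = 0.98°
∠(j7.39 + 24) = arctan(7.39/24) = 17.11°
∠(j7.39 + 84) = arctan(7.39/84) = 5.03°
∠(j7.39 + 92.8) = arctan(7.39/92.8) = 4.55°
∠L(j7.39) = 15.87° + 0.98° − (17.11° + 5.03° + 4.55°) = -9.84°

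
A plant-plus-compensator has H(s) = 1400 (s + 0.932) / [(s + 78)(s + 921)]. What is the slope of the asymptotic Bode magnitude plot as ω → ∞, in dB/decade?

With 1 zero and 2 poles, the high-frequency asymptotic slope is 20 × (1 − 2) = -20 dB/decade.

-20 dB/decade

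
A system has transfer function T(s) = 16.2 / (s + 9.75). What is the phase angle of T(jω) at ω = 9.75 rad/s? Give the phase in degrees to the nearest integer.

∠(j9.75 + 9.75) = arctan(9.75/9.75) = 45.00°
∠T(j9.75) = −45.00° = -45.00°

-45°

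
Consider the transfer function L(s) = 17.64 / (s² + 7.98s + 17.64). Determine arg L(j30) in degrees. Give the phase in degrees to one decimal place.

∠[(j30)² + 7.98(j30) + 17.64] = ∠[-882.36 + j239.4] = 164.82°
∠L(j30) = −164.82° = -164.82°

-164.8°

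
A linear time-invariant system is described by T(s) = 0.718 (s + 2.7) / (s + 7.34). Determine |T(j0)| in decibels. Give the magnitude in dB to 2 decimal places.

T(0) = 0.718 × 2.7 / 7.34 = 0.26411
20 log₁₀(0.26411) = -11.564 dB

-11.56 dB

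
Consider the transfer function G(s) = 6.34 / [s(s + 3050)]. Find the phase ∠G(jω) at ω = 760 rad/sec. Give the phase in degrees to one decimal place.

-104.0°

∠(j760 + 3050) = arctan(760/3050) = 13.99°
∠(j760) = 90.00°
∠G(j760) = − (13.99° + 90.00°) = -103.99°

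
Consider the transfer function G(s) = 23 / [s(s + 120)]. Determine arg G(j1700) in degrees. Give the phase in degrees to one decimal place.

-176.0°

∠(j1700 + 120) = arctan(1700/120) = 85.96°
∠(j1700) = 90.00°
∠G(j1700) = − (85.96° + 90.00°) = -175.96°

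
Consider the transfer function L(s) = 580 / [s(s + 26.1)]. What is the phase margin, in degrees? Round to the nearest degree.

Gain crossover: |L(jω)| = 1 at ω ≈ 18.2 rad/sec.
∠L(j18.2) = −90° − arctan(18.2/26.1) ≈ -124.92°
PM = 180° + (-124.92°) = 55.08°

55 deg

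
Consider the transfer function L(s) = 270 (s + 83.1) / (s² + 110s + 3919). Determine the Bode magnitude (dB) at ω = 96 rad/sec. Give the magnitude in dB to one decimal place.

|j96 + 83.1| = √(96² + 83.1²) = 127
|(j96)² + 110(j96) + 3919| = |-5297 + j10560| = 1.181e+04
|L(j96)| = 270 × 127 / 1.181e+04 = 2.9018
20 log₁₀(2.9018) = 9.25 dB

9.3 dB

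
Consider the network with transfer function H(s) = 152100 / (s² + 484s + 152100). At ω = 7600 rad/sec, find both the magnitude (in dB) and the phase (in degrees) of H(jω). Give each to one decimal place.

|H| = -51.6 dB, ∠H = -176.3°

|(j7600)² + 484(j7600) + 152100| = |-5.7608e+07 + j3.6784e+06| = 5.773e+07
|H(j7600)| = 152100 / 5.773e+07 = 0.0026349
20 log₁₀(0.0026349) = -51.58 dB
∠[(j7600)² + 484(j7600) + 152100] = ∠[-5.7608e+07 + j3.6784e+06] = 176.35°
∠H(j7600) = −176.35° = -176.35°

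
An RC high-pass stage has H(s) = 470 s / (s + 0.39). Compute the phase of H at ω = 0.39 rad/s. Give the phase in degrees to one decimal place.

∠(j0.39) = 90.00°
∠(j0.39 + 0.39) = arctan(0.39/0.39) = 45.00°
∠H(j0.39) = 90.00° − 45.00° = 45.00°

45.0°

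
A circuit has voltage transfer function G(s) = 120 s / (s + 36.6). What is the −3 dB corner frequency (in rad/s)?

36.6 rad/s

For a single-pole high-pass, the −3 dB point is at the pole: ω = 36.6 rad/s.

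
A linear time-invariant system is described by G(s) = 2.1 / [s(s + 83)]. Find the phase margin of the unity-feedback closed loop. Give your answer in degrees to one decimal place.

Gain crossover: |G(jω)| = 1 at ω ≈ 0.0253 rad/s.
∠G(j0.0253) = −90° − arctan(0.0253/83) ≈ -90.02°
PM = 180° + (-90.02°) = 89.98°

90.0°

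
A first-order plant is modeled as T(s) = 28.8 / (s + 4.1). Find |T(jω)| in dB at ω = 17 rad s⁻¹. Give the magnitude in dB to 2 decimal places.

|j17 + 4.1| = √(17² + 4.1²) = 17.49
|T(j17)| = 28.8 / 17.49 = 1.6469
20 log₁₀(1.6469) = 4.333 dB

4.33 dB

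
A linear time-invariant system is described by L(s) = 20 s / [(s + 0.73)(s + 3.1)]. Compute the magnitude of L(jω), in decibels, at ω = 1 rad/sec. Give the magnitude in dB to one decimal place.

13.9 dB

|j1| = 1
|j1 + 0.73| = √(1² + 0.73²) = 1.238
|j1 + 3.1| = √(1² + 3.1²) = 3.257
|L(j1)| = 20 × 1 / (1.238 × 3.257) = 4.9592
20 log₁₀(4.9592) = 13.91 dB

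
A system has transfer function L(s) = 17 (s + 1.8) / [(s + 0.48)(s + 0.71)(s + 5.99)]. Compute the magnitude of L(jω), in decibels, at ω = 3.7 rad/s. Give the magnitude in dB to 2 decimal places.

-3.01 dB

|j3.7 + 1.8| = √(3.7² + 1.8²) = 4.115
|j3.7 + 0.48| = √(3.7² + 0.48²) = 3.731
|j3.7 + 0.71| = √(3.7² + 0.71²) = 3.768
|j3.7 + 5.99| = √(3.7² + 5.99²) = 7.041
|L(j3.7)| = 17 × 4.115 / (3.731 × 3.768 × 7.041) = 0.70679
20 log₁₀(0.70679) = -3.014 dB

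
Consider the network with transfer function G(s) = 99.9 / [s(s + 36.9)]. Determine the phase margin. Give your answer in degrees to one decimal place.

Gain crossover: |G(jω)| = 1 at ω ≈ 2.7 rad s⁻¹.
∠G(j2.7) = −90° − arctan(2.7/36.9) ≈ -94.19°
PM = 180° + (-94.19°) = 85.81°

85.8°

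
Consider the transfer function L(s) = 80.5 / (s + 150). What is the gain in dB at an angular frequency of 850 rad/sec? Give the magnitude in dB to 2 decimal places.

|j850 + 150| = √(850² + 150²) = 863.1
|L(j850)| = 80.5 / 863.1 = 0.093265
20 log₁₀(0.093265) = -20.606 dB

-20.61 dB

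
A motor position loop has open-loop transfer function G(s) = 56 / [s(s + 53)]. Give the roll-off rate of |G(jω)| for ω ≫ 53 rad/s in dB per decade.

-40 dB/decade

With 0 zeros and 2 poles, the high-frequency asymptotic slope is 20 × (0 − 2) = -40 dB/decade.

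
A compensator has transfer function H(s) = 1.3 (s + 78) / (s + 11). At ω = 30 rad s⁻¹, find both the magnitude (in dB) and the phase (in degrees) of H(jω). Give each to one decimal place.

|H| = 10.6 dB, ∠H = -48.8°

|j30 + 78| = √(30² + 78²) = 83.57
|j30 + 11| = √(30² + 11²) = 31.95
|H(j30)| = 1.3 × 83.57 / 31.95 = 3.4
20 log₁₀(3.4) = 10.63 dB
∠(j30 + 78) = arctan(30/78) = 21.04°
∠(j30 + 11) = arctan(30/11) = 69.86°
∠H(j30) = 21.04° − 69.86° = -48.83°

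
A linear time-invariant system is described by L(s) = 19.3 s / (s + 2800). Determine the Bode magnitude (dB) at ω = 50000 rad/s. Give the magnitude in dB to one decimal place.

|j50000| = 5e+04
|j50000 + 2800| = √(50000² + 2800²) = 5.008e+04
|L(j50000)| = 19.3 × 5e+04 / 5.008e+04 = 19.27
20 log₁₀(19.27) = 25.70 dB

25.7 dB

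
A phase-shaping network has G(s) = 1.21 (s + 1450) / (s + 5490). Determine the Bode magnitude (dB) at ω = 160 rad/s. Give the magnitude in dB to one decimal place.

|j160 + 1450| = √(160² + 1450²) = 1459
|j160 + 5490| = √(160² + 5490²) = 5492
|G(j160)| = 1.21 × 1459 / 5492 = 0.32138
20 log₁₀(0.32138) = -9.86 dB

-9.9 dB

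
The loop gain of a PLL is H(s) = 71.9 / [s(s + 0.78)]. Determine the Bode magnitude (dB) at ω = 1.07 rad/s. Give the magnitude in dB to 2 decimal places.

|j1.07 + 0.78| = √(1.07² + 0.78²) = 1.324
|j1.07| = 1.07
|H(j1.07)| = 71.9 / (1.324 × 1.07) = 50.748
20 log₁₀(50.748) = 34.108 dB

34.11 dB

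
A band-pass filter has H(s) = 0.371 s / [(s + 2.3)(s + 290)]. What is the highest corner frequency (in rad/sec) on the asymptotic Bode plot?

290 rad/sec

Break frequencies occur at each pole and zero magnitude: 2.3 rad/sec, 290 rad/sec.
The highest is 290 rad/sec.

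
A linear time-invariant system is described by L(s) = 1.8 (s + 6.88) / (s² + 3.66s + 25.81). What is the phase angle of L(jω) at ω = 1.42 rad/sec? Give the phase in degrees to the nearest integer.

∠(j1.42 + 6.88) = arctan(1.42/6.88) = 11.66°
∠[(j1.42)² + 3.66(j1.42) + 25.81] = ∠[23.794 + j5.1972] = 12.32°
∠L(j1.42) = 11.66° − 12.32° = -0.66°

-1°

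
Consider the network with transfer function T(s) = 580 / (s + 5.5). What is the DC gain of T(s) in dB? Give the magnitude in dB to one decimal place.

40.5 dB

T(0) = 580 / 5.5 = 105.45
20 log₁₀(105.45) = 40.46 dB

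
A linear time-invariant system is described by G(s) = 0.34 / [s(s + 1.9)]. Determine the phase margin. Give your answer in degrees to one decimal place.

Gain crossover: |G(jω)| = 1 at ω ≈ 0.178 rad/sec.
∠G(j0.178) = −90° − arctan(0.178/1.9) ≈ -95.36°
PM = 180° + (-95.36°) = 84.64°

84.6°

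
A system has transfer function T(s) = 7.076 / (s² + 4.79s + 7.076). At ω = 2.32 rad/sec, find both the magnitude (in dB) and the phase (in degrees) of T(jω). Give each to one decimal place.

|(j2.32)² + 4.79(j2.32) + 7.076| = |1.6936 + j11.113| = 11.24
|T(j2.32)| = 7.076 / 11.24 = 0.62948
20 log₁₀(0.62948) = -4.02 dB
∠[(j2.32)² + 4.79(j2.32) + 7.076] = ∠[1.6936 + j11.113] = 81.33°
∠T(j2.32) = −81.33° = -81.33°

|T| = -4.0 dB, ∠T = -81.3°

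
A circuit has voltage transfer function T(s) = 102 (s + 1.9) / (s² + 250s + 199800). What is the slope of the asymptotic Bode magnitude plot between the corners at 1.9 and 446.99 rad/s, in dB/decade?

20 dB/decade

In this band the factors already past their corner are: zero at 1.9; net slope = 20 dB/decade.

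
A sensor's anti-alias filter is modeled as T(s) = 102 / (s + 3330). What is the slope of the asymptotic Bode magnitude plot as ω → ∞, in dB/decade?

-20 dB/decade

With 0 zeros and 1 pole, the high-frequency asymptotic slope is 20 × (0 − 1) = -20 dB/decade.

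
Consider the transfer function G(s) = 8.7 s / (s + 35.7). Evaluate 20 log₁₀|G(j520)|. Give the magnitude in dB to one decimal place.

18.8 dB

|j520| = 520
|j520 + 35.7| = √(520² + 35.7²) = 521.2
|G(j520)| = 8.7 × 520 / 521.2 = 8.6796
20 log₁₀(8.6796) = 18.77 dB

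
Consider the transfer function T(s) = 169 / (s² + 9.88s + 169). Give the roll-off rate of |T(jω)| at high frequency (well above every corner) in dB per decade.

With 0 zeros and 2 poles, the high-frequency asymptotic slope is 20 × (0 − 2) = -40 dB/decade.

-40 dB/decade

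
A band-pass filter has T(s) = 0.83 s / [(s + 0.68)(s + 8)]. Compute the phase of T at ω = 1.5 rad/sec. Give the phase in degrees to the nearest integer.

14°

∠(j1.5) = 90.00°
∠(j1.5 + 0.68) = arctan(1.5/0.68) = 65.61°
∠(j1.5 + 8) = arctan(1.5/8) = 10.62°
∠T(j1.5) = 90.00° − (65.61° + 10.62°) = 13.77°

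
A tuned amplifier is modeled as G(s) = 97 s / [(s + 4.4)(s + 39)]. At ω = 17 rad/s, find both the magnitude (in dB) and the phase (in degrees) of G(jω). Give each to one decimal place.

|G| = 6.9 dB, ∠G = -9.0°

|j17| = 17
|j17 + 4.4| = √(17² + 4.4²) = 17.56
|j17 + 39| = √(17² + 39²) = 42.54
|G(j17)| = 97 × 17 / (17.56 × 42.54) = 2.2073
20 log₁₀(2.2073) = 6.88 dB
∠(j17) = 90.00°
∠(j17 + 4.4) = arctan(17/4.4) = 75.49°
∠(j17 + 39) = arctan(17/39) = 23.55°
∠G(j17) = 90.00° − (75.49° + 23.55°) = -9.04°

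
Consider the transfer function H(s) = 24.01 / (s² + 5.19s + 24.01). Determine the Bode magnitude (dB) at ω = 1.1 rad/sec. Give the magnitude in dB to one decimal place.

|(j1.1)² + 5.19(j1.1) + 24.01| = |22.8 + j5.709| = 23.5
|H(j1.1)| = 24.01 / 23.5 = 1.0215
20 log₁₀(1.0215) = 0.19 dB

0.2 dB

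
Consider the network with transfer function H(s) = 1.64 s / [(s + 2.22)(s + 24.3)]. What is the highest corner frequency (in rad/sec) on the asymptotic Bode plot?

24.3 rad/sec

Break frequencies occur at each pole and zero magnitude: 2.22 rad/sec, 24.3 rad/sec.
The highest is 24.3 rad/sec.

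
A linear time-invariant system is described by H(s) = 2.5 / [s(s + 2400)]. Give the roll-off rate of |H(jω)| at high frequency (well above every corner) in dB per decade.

-40 dB/decade

With 0 zeros and 2 poles, the high-frequency asymptotic slope is 20 × (0 − 2) = -40 dB/decade.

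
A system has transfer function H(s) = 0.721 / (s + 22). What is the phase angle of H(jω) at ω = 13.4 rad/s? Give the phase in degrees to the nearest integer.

∠(j13.4 + 22) = arctan(13.4/22) = 31.35°
∠H(j13.4) = −31.35° = -31.35°

-31°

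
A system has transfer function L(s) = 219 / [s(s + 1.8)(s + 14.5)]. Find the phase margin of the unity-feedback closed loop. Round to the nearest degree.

Gain crossover: |L(jω)| = 1 at ω ≈ 3.62 rad s⁻¹.
∠L(j3.62) = −90° − arctan(3.62/1.8) − arctan(3.62/14.5) ≈ -167.60°
PM = 180° + (-167.60°) = 12.40°

12 deg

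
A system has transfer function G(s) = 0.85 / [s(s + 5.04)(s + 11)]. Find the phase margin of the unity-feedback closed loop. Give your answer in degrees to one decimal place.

89.7°

Gain crossover: |G(jω)| = 1 at ω ≈ 0.0153 rad/s.
∠G(j0.0153) = −90° − arctan(0.0153/5.04) − arctan(0.0153/11) ≈ -90.25°
PM = 180° + (-90.25°) = 89.75°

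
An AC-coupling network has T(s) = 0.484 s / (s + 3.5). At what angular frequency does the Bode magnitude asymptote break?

3.5 rad/s

The single real pole at s = −3.5 gives a corner at ω = 3.5 rad/s.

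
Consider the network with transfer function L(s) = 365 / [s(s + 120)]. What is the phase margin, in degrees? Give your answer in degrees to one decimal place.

Gain crossover: |L(jω)| = 1 at ω ≈ 3.04 rad/sec.
∠L(j3.04) = −90° − arctan(3.04/120) ≈ -91.45°
PM = 180° + (-91.45°) = 88.55°

88.5°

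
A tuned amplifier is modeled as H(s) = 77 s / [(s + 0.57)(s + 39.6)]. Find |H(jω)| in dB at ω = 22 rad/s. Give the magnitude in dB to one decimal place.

|j22| = 22
|j22 + 0.57| = √(22² + 0.57²) = 22.01
|j22 + 39.6| = √(22² + 39.6²) = 45.3
|H(j22)| = 77 × 22 / (22.01 × 45.3) = 1.6992
20 log₁₀(1.6992) = 4.60 dB

4.6 dB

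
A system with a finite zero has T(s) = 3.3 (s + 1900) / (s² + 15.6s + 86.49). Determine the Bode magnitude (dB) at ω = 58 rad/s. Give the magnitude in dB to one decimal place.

5.3 dB

|j58 + 1900| = √(58² + 1900²) = 1901
|(j58)² + 15.6(j58) + 86.49| = |-3277.5 + j904.8| = 3400
|T(j58)| = 3.3 × 1901 / 3400 = 1.8449
20 log₁₀(1.8449) = 5.32 dB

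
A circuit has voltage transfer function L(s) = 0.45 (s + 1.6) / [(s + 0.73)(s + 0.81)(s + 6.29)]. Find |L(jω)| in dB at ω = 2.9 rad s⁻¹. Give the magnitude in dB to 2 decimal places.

|j2.9 + 1.6| = √(2.9² + 1.6²) = 3.312
|j2.9 + 0.73| = √(2.9² + 0.73²) = 2.99
|j2.9 + 0.81| = √(2.9² + 0.81²) = 3.011
|j2.9 + 6.29| = √(2.9² + 6.29²) = 6.926
|L(j2.9)| = 0.45 × 3.312 / (2.99 × 3.011 × 6.926) = 0.023898
20 log₁₀(0.023898) = -32.433 dB

-32.43 dB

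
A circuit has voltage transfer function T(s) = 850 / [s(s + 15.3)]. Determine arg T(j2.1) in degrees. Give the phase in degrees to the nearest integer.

∠(j2.1 + 15.3) = arctan(2.1/15.3) = 7.82°
∠(j2.1) = 90.00°
∠T(j2.1) = − (7.82° + 90.00°) = -97.82°

-98°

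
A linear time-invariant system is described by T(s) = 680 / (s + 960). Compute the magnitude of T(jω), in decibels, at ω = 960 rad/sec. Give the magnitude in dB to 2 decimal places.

|j960 + 960| = √(960² + 960²) = 1358
|T(j960)| = 680 / 1358 = 0.50087
20 log₁₀(0.50087) = -6.006 dB

-6.01 dB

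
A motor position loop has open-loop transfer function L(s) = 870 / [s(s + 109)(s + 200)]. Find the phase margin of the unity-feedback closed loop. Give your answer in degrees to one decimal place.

90.0°

Gain crossover: |L(jω)| = 1 at ω ≈ 0.0399 rad/s.
∠L(j0.0399) = −90° − arctan(0.0399/109) − arctan(0.0399/200) ≈ -90.03°
PM = 180° + (-90.03°) = 89.97°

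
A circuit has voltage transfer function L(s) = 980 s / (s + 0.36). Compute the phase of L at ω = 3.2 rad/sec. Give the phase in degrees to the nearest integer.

∠(j3.2) = 90.00°
∠(j3.2 + 0.36) = arctan(3.2/0.36) = 83.58°
∠L(j3.2) = 90.00° − 83.58° = 6.42°

6°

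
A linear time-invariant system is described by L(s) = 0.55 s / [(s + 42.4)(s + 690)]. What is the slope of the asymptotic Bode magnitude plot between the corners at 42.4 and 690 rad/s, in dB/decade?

In this band the factors already past their corner are: 1 differentiator zero, pole at 42.4; net slope = 0 dB/decade.

0 dB/decade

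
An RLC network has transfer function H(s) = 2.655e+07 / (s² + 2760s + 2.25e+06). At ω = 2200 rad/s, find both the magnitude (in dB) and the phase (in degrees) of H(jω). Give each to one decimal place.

|H| = 12.1 dB, ∠H = -113.1°

|(j2200)² + 2760(j2200) + 2.25e+06| = |-2.59e+06 + j6.072e+06| = 6.601e+06
|H(j2200)| = 2.655e+07 / 6.601e+06 = 4.0219
20 log₁₀(4.0219) = 12.09 dB
∠[(j2200)² + 2760(j2200) + 2.25e+06] = ∠[-2.59e+06 + j6.072e+06] = 113.10°
∠H(j2200) = −113.10° = -113.10°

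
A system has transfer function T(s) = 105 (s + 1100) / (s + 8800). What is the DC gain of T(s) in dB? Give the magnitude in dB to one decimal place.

22.4 dB

T(0) = 105 × 1100 / 8800 = 13.125
20 log₁₀(13.125) = 22.36 dB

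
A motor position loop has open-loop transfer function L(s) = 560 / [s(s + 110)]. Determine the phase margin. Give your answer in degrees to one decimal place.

87.4°

Gain crossover: |L(jω)| = 1 at ω ≈ 5.09 rad/sec.
∠L(j5.09) = −90° − arctan(5.09/110) ≈ -92.65°
PM = 180° + (-92.65°) = 87.35°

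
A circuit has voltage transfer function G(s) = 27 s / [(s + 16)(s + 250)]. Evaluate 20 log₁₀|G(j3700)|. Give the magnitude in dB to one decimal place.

-42.8 dB

|j3700| = 3700
|j3700 + 16| = √(3700² + 16²) = 3700
|j3700 + 250| = √(3700² + 250²) = 3708
|G(j3700)| = 27 × 3700 / (3700 × 3708) = 0.0072806
20 log₁₀(0.0072806) = -42.76 dB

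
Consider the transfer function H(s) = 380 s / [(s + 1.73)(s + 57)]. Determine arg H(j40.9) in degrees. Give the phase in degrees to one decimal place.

-33.2°

∠(j40.9) = 90.00°
∠(j40.9 + 1.73) = arctan(40.9/1.73) = 87.58°
∠(j40.9 + 57) = arctan(40.9/57) = 35.66°
∠H(j40.9) = 90.00° − (87.58° + 35.66°) = -33.24°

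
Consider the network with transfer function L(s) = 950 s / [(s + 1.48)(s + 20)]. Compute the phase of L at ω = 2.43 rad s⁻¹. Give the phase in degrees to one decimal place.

∠(j2.43) = 90.00°
∠(j2.43 + 1.48) = arctan(2.43/1.48) = 58.66°
∠(j2.43 + 20) = arctan(2.43/20) = 6.93°
∠L(j2.43) = 90.00° − (58.66° + 6.93°) = 24.42°

24.4°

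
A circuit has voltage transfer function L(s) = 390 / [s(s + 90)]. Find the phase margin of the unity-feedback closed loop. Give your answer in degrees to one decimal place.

Gain crossover: |L(jω)| = 1 at ω ≈ 4.33 rad/s.
∠L(j4.33) = −90° − arctan(4.33/90) ≈ -92.75°
PM = 180° + (-92.75°) = 87.25°

87.2°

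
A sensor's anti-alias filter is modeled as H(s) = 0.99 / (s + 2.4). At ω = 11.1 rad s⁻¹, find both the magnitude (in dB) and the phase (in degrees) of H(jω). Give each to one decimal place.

|j11.1 + 2.4| = √(11.1² + 2.4²) = 11.36
|H(j11.1)| = 0.99 / 11.36 = 0.087175
20 log₁₀(0.087175) = -21.19 dB
∠(j11.1 + 2.4) = arctan(11.1/2.4) = 77.80°
∠H(j11.1) = −77.80° = -77.80°

|H| = -21.2 dB, ∠H = -77.8°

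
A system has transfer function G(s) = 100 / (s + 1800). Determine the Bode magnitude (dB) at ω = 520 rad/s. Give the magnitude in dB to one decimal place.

|j520 + 1800| = √(520² + 1800²) = 1874
|G(j520)| = 100 / 1874 = 0.053373
20 log₁₀(0.053373) = -25.45 dB

-25.5 dB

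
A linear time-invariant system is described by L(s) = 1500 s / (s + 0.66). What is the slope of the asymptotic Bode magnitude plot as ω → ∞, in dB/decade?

0 dB/decade

With 1 zero and 1 pole, the high-frequency asymptotic slope is 20 × (1 − 1) = 0 dB/decade.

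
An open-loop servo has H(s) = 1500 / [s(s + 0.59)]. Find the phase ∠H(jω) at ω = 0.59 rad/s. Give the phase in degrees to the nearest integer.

∠(j0.59 + 0.59) = arctan(0.59/0.59) = 45.00°
∠(j0.59) = 90.00°
∠H(j0.59) = − (45.00° + 90.00°) = -135.00°

-135°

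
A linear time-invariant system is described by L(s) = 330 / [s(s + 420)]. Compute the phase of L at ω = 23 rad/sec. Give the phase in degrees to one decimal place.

-93.1°

∠(j23 + 420) = arctan(23/420) = 3.13°
∠(j23) = 90.00°
∠L(j23) = − (3.13° + 90.00°) = -93.13°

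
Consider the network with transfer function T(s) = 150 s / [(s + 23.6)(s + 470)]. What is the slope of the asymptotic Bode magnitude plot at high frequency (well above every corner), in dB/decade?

-20 dB/decade

With 1 zero and 2 poles, the high-frequency asymptotic slope is 20 × (1 − 2) = -20 dB/decade.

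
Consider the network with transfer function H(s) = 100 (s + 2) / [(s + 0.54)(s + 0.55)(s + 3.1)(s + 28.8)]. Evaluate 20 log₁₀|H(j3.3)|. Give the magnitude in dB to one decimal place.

|j3.3 + 2| = √(3.3² + 2²) = 3.859
|j3.3 + 0.54| = √(3.3² + 0.54²) = 3.344
|j3.3 + 0.55| = √(3.3² + 0.55²) = 3.346
|j3.3 + 3.1| = √(3.3² + 3.1²) = 4.528
|j3.3 + 28.8| = √(3.3² + 28.8²) = 28.99
|H(j3.3)| = 100 × 3.859 / (3.344 × 3.346 × 4.528 × 28.99) = 0.2628
20 log₁₀(0.2628) = -11.61 dB

-11.6 dB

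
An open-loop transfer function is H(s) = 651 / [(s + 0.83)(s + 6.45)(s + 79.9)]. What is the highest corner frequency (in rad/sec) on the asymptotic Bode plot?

Break frequencies occur at each pole and zero magnitude: 0.83 rad/sec, 6.45 rad/sec, 79.9 rad/sec.
The highest is 79.9 rad/sec.

79.9 rad/sec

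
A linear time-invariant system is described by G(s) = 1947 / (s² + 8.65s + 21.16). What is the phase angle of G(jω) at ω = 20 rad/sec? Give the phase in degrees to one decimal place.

∠[(j20)² + 8.65(j20) + 21.16] = ∠[-378.84 + j173] = 155.46°
∠G(j20) = −155.46° = -155.46°

-155.5°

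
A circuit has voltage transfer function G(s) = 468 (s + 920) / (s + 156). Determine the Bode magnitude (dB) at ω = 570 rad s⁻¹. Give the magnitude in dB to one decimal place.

58.7 dB

|j570 + 920| = √(570² + 920²) = 1082
|j570 + 156| = √(570² + 156²) = 591
|G(j570)| = 468 × 1082 / 591 = 857.08
20 log₁₀(857.08) = 58.66 dB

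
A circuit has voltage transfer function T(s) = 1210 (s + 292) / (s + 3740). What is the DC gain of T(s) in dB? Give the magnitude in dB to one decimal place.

39.5 dB

T(0) = 1210 × 292 / 3740 = 94.471
20 log₁₀(94.471) = 39.51 dB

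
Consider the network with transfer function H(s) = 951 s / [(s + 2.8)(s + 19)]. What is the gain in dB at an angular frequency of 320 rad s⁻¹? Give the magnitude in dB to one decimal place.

9.4 dB

|j320| = 320
|j320 + 2.8| = √(320² + 2.8²) = 320
|j320 + 19| = √(320² + 19²) = 320.6
|H(j320)| = 951 × 320 / (320 × 320.6) = 2.9665
20 log₁₀(2.9665) = 9.44 dB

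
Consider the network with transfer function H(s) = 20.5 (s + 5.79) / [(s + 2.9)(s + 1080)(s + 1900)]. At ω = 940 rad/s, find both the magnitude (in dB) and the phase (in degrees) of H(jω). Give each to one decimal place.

|j940 + 5.79| = √(940² + 5.79²) = 940
|j940 + 2.9| = √(940² + 2.9²) = 940
|j940 + 1080| = √(940² + 1080²) = 1432
|j940 + 1900| = √(940² + 1900²) = 2120
|H(j940)| = 20.5 × 940 / (940 × 1432 × 2120) = 6.7544e-06
20 log₁₀(6.7544e-06) = -103.41 dB
∠(j940 + 5.79) = arctan(940/5.79) = 89.65°
∠(j940 + 2.9) = arctan(940/2.9) = 89.82°
∠(j940 + 1080) = arctan(940/1080) = 41.04°
∠(j940 + 1900) = arctan(940/1900) = 26.32°
∠H(j940) = 89.65° − (89.82° + 41.04° + 26.32°) = -67.53°

|H| = -103.4 dB, ∠H = -67.5 deg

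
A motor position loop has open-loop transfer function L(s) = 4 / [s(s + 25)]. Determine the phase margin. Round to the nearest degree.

90°

Gain crossover: |L(jω)| = 1 at ω ≈ 0.16 rad/s.
∠L(j0.16) = −90° − arctan(0.16/25) ≈ -90.37°
PM = 180° + (-90.37°) = 89.63°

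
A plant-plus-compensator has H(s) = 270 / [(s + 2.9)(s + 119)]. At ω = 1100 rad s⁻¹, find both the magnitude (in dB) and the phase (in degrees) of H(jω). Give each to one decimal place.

|H| = -73.1 dB, ∠H = -173.7°

|j1100 + 2.9| = √(1100² + 2.9²) = 1100
|j1100 + 119| = √(1100² + 119²) = 1106
|H(j1100)| = 270 / (1100 × 1106) = 0.00022185
20 log₁₀(0.00022185) = -73.08 dB
∠(j1100 + 2.9) = arctan(1100/2.9) = 89.85°
∠(j1100 + 119) = arctan(1100/119) = 83.83°
∠H(j1100) = − (89.85° + 83.83°) = -173.67°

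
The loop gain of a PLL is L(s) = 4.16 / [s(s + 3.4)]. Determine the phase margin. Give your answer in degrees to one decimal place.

71.2°

Gain crossover: |L(jω)| = 1 at ω ≈ 1.16 rad s⁻¹.
∠L(j1.16) = −90° − arctan(1.16/3.4) ≈ -108.81°
PM = 180° + (-108.81°) = 71.19°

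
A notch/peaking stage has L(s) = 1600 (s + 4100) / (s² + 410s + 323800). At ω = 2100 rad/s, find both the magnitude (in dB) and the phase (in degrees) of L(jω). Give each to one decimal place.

|L| = 4.9 dB, ∠L = -141.0 deg

|j2100 + 4100| = √(2100² + 4100²) = 4607
|(j2100)² + 410(j2100) + 323800| = |-4.0862e+06 + j8.61e+05| = 4.176e+06
|L(j2100)| = 1600 × 4607 / 4.176e+06 = 1.765
20 log₁₀(1.765) = 4.93 dB
∠(j2100 + 4100) = arctan(2100/4100) = 27.12°
∠[(j2100)² + 410(j2100) + 323800] = ∠[-4.0862e+06 + j8.61e+05] = 168.10°
∠L(j2100) = 27.12° − 168.10° = -140.98°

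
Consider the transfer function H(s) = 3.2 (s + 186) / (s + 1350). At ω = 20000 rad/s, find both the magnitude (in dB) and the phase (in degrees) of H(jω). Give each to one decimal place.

|j20000 + 186| = √(20000² + 186²) = 2e+04
|j20000 + 1350| = √(20000² + 1350²) = 2.005e+04
|H(j20000)| = 3.2 × 2e+04 / 2.005e+04 = 3.1929
20 log₁₀(3.1929) = 10.08 dB
∠(j20000 + 186) = arctan(20000/186) = 89.47°
∠(j20000 + 1350) = arctan(20000/1350) = 86.14°
∠H(j20000) = 89.47° − 86.14° = 3.33°

|H| = 10.1 dB, ∠H = 3.3°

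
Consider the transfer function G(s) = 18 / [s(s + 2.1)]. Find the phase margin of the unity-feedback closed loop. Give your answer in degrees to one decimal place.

Gain crossover: |G(jω)| = 1 at ω ≈ 3.99 rad/s.
∠G(j3.99) = −90° − arctan(3.99/2.1) ≈ -152.25°
PM = 180° + (-152.25°) = 27.75°

27.8°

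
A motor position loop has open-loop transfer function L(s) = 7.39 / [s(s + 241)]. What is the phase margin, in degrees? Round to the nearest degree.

Gain crossover: |L(jω)| = 1 at ω ≈ 0.0307 rad/sec.
∠L(j0.0307) = −90° − arctan(0.0307/241) ≈ -90.01°
PM = 180° + (-90.01°) = 89.99°

90°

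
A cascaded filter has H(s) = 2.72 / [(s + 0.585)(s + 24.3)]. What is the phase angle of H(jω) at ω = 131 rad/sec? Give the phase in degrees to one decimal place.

∠(j131 + 0.585) = arctan(131/0.585) = 89.74°
∠(j131 + 24.3) = arctan(131/24.3) = 79.49°
∠H(j131) = − (89.74° + 79.49°) = -169.24°

-169.2 deg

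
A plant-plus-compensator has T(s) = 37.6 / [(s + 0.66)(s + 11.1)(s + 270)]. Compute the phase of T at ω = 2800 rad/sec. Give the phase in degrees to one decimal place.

-264.3°

∠(j2800 + 0.66) = arctan(2800/0.66) = 89.99°
∠(j2800 + 11.1) = arctan(2800/11.1) = 89.77°
∠(j2800 + 270) = arctan(2800/270) = 84.49°
∠T(j2800) = − (89.99° + 89.77° + 84.49°) = -264.25°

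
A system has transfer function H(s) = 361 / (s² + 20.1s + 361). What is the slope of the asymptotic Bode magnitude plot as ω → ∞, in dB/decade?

With 0 zeros and 2 poles, the high-frequency asymptotic slope is 20 × (0 − 2) = -40 dB/decade.

-40 dB/decade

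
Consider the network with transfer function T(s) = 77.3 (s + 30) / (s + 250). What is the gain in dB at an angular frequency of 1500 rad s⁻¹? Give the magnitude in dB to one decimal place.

37.6 dB

|j1500 + 30| = √(1500² + 30²) = 1500
|j1500 + 250| = √(1500² + 250²) = 1521
|T(j1500)| = 77.3 × 1500 / 1521 = 76.263
20 log₁₀(76.263) = 37.65 dB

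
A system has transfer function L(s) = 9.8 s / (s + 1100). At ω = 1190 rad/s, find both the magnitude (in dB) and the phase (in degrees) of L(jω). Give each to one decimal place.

|j1190| = 1190
|j1190 + 1100| = √(1190² + 1100²) = 1621
|L(j1190)| = 9.8 × 1190 / 1621 = 7.1964
20 log₁₀(7.1964) = 17.14 dB
∠(j1190) = 90.00°
∠(j1190 + 1100) = arctan(1190/1100) = 47.25°
∠L(j1190) = 90.00° − 47.25° = 42.75°

|L| = 17.1 dB, ∠L = 42.7°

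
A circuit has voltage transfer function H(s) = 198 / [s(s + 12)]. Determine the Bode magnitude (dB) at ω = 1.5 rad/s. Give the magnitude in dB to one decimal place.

20.8 dB

|j1.5 + 12| = √(1.5² + 12²) = 12.09
|j1.5| = 1.5
|H(j1.5)| = 198 / (12.09 × 1.5) = 10.915
20 log₁₀(10.915) = 20.76 dB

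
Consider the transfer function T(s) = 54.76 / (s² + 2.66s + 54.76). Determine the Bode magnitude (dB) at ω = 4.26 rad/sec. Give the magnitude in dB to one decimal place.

3.1 dB

|(j4.26)² + 2.66(j4.26) + 54.76| = |36.612 + j11.332| = 38.33
|T(j4.26)| = 54.76 / 38.33 = 1.4288
20 log₁₀(1.4288) = 3.10 dB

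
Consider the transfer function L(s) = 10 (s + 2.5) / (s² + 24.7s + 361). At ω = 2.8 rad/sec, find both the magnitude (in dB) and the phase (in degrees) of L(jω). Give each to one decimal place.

|j2.8 + 2.5| = √(2.8² + 2.5²) = 3.754
|(j2.8)² + 24.7(j2.8) + 361| = |353.16 + j69.16| = 359.9
|L(j2.8)| = 10 × 3.754 / 359.9 = 0.10431
20 log₁₀(0.10431) = -19.63 dB
∠(j2.8 + 2.5) = arctan(2.8/2.5) = 48.24°
∠[(j2.8)² + 24.7(j2.8) + 361] = ∠[353.16 + j69.16] = 11.08°
∠L(j2.8) = 48.24° − 11.08° = 37.16°

|L| = -19.6 dB, ∠L = 37.2°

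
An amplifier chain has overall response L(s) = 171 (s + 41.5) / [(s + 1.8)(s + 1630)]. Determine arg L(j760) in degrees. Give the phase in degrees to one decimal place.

∠(j760 + 41.5) = arctan(760/41.5) = 86.87°
∠(j760 + 1.8) = arctan(760/1.8) = 89.86°
∠(j760 + 1630) = arctan(760/1630) = 25.00°
∠L(j760) = 86.87° − (89.86° + 25.00°) = -27.99°

-28.0°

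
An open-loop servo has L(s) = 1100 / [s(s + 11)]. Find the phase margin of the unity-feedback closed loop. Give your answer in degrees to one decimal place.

Gain crossover: |L(jω)| = 1 at ω ≈ 32.3 rad/s.
∠L(j32.3) = −90° − arctan(32.3/11) ≈ -161.18°
PM = 180° + (-161.18°) = 18.82°

18.8 deg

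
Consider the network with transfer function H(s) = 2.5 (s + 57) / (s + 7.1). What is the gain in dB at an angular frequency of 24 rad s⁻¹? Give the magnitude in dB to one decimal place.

15.8 dB

|j24 + 57| = √(24² + 57²) = 61.85
|j24 + 7.1| = √(24² + 7.1²) = 25.03
|H(j24)| = 2.5 × 61.85 / 25.03 = 6.1777
20 log₁₀(6.1777) = 15.82 dB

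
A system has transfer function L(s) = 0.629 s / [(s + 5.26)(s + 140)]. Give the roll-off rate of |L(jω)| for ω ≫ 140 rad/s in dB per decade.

-20 dB/decade

With 1 zero and 2 poles, the high-frequency asymptotic slope is 20 × (1 − 2) = -20 dB/decade.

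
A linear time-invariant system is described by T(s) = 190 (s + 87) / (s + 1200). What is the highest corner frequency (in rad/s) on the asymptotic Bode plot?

Break frequencies occur at each pole and zero magnitude: 87 rad/s, 1200 rad/s.
The highest is 1200 rad/s.

1200 rad/s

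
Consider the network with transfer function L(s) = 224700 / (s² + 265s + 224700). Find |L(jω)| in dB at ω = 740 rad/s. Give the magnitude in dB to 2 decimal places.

|(j740)² + 265(j740) + 224700| = |-3.229e+05 + j1.961e+05| = 3.778e+05
|L(j740)| = 224700 / 3.778e+05 = 0.59479
20 log₁₀(0.59479) = -4.513 dB

-4.51 dB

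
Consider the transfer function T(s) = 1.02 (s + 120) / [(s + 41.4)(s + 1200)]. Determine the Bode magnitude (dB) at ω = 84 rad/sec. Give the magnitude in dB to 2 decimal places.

-57.55 dB

|j84 + 120| = √(84² + 120²) = 146.5
|j84 + 41.4| = √(84² + 41.4²) = 93.65
|j84 + 1200| = √(84² + 1200²) = 1203
|T(j84)| = 1.02 × 146.5 / (93.65 × 1203) = 0.0013263
20 log₁₀(0.0013263) = -57.547 dB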